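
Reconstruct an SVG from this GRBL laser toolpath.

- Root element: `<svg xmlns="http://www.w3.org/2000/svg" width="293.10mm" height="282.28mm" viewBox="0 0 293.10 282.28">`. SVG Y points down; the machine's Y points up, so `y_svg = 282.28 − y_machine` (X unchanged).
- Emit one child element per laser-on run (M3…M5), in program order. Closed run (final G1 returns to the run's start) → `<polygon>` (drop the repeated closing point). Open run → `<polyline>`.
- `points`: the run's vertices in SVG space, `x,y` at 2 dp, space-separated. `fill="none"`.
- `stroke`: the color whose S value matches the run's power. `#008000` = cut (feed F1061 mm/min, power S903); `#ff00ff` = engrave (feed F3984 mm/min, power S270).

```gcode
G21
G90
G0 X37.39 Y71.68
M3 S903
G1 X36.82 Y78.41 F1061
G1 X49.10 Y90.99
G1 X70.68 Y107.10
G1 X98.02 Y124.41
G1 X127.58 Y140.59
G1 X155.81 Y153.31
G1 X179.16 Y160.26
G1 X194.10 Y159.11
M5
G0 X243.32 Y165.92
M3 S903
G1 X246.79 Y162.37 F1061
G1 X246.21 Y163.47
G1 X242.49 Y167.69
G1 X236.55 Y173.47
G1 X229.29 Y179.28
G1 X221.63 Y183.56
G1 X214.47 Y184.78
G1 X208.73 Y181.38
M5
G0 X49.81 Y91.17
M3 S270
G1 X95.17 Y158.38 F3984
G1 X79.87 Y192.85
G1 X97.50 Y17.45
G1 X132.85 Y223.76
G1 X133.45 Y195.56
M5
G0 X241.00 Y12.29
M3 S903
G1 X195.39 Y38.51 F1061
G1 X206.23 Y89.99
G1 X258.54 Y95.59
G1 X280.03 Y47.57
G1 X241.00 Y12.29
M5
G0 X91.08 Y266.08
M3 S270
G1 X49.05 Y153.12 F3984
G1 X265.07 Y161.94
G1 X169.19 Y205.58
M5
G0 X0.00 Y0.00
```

y_svg = 282.28 − y_m.

[1] S903→`#008000` (cut); open run; points: 37.39,210.60 36.82,203.87 49.10,191.29 70.68,175.18 98.02,157.87 127.58,141.69 155.81,128.97 179.16,122.02 194.10,123.17

[2] S903→`#008000` (cut); open run; points: 243.32,116.36 246.79,119.91 246.21,118.81 242.49,114.59 236.55,108.81 229.29,103.00 221.63,98.72 214.47,97.50 208.73,100.90

[3] S270→`#ff00ff` (engrave); open run; points: 49.81,191.11 95.17,123.90 79.87,89.43 97.50,264.83 132.85,58.52 133.45,86.72

[4] S903→`#008000` (cut); closed run; points: 241.00,269.99 195.39,243.77 206.23,192.29 258.54,186.69 280.03,234.71

[5] S270→`#ff00ff` (engrave); open run; points: 91.08,16.20 49.05,129.16 265.07,120.34 169.19,76.70

<svg xmlns="http://www.w3.org/2000/svg" width="293.10mm" height="282.28mm" viewBox="0 0 293.10 282.28">
  <polyline points="37.39,210.60 36.82,203.87 49.10,191.29 70.68,175.18 98.02,157.87 127.58,141.69 155.81,128.97 179.16,122.02 194.10,123.17" fill="none" stroke="#008000"/>
  <polyline points="243.32,116.36 246.79,119.91 246.21,118.81 242.49,114.59 236.55,108.81 229.29,103.00 221.63,98.72 214.47,97.50 208.73,100.90" fill="none" stroke="#008000"/>
  <polyline points="49.81,191.11 95.17,123.90 79.87,89.43 97.50,264.83 132.85,58.52 133.45,86.72" fill="none" stroke="#ff00ff"/>
  <polygon points="241.00,269.99 195.39,243.77 206.23,192.29 258.54,186.69 280.03,234.71" fill="none" stroke="#008000"/>
  <polyline points="91.08,16.20 49.05,129.16 265.07,120.34 169.19,76.70" fill="none" stroke="#ff00ff"/>
</svg>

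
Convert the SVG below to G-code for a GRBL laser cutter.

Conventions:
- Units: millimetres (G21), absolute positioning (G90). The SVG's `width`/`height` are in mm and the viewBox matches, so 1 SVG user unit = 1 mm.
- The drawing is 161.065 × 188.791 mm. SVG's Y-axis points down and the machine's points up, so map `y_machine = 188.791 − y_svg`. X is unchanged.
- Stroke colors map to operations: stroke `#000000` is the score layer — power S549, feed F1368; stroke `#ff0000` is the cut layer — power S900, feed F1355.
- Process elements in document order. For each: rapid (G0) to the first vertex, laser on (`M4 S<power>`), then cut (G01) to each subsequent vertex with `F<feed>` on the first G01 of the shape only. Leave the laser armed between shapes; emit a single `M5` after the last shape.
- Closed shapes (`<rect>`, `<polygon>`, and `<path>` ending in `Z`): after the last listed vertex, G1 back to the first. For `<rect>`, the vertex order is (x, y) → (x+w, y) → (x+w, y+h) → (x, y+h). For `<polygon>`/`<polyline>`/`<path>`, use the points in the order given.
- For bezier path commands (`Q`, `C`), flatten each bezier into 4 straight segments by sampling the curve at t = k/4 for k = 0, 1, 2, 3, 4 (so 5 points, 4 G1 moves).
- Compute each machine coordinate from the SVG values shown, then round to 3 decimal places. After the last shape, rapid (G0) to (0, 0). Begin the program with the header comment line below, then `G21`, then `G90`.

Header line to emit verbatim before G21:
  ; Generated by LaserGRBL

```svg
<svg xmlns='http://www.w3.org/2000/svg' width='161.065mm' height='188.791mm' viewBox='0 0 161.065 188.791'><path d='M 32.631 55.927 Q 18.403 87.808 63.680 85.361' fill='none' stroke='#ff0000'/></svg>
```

1 u = 1 mm; y_m = 188.791 − y.

[1] `<path>` quadratic bezier, #ff0000→cut S900 F1355: (32.631,132.864) → (29.236,119.069) → (33.279,109.565) → (44.761,104.352) → (63.680,103.430)

; Generated by LaserGRBL
G21
G90
G0 X32.631 Y132.864
M4 S900
G01 X29.236 Y119.069 F1355
G01 X33.279 Y109.565
G01 X44.761 Y104.352
G01 X63.680 Y103.430
M5
G0 X0.000 Y0.000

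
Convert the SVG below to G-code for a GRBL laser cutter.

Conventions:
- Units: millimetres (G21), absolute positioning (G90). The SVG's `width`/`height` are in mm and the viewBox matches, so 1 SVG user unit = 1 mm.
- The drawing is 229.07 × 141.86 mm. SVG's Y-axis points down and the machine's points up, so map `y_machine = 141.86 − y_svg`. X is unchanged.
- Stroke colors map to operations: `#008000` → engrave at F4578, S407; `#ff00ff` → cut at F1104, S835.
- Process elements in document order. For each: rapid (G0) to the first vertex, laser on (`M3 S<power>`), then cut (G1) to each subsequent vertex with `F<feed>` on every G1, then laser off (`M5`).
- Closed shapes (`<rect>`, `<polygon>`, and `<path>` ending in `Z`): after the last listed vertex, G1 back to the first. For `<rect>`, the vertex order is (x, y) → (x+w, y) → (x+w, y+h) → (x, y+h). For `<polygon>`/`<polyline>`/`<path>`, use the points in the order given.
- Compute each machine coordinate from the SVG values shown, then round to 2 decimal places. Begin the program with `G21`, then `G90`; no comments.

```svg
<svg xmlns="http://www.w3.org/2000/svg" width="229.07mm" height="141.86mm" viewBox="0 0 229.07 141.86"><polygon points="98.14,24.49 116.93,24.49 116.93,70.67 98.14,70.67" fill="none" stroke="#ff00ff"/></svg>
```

G21
G90
G0 X98.14 Y117.37
M3 S835
G1 X116.93 Y117.37 F1104
G1 X116.93 Y71.19 F1104
G1 X98.14 Y71.19 F1104
G1 X98.14 Y117.37 F1104
M5

Since the viewBox matches the mm dimensions, user units are millimetres directly. The only transform is the Y-flip y_m = 141.86 − y_svg.

Shape 1 is a rectangle drawn with `<polygon>`. Its stroke #ff00ff means cut at S835, F1104. After flipping Y the toolpath is (98.14,117.37) → (116.93,117.37) → (116.93,71.19) → (98.14,71.19) → (98.14,117.37), returning to the start.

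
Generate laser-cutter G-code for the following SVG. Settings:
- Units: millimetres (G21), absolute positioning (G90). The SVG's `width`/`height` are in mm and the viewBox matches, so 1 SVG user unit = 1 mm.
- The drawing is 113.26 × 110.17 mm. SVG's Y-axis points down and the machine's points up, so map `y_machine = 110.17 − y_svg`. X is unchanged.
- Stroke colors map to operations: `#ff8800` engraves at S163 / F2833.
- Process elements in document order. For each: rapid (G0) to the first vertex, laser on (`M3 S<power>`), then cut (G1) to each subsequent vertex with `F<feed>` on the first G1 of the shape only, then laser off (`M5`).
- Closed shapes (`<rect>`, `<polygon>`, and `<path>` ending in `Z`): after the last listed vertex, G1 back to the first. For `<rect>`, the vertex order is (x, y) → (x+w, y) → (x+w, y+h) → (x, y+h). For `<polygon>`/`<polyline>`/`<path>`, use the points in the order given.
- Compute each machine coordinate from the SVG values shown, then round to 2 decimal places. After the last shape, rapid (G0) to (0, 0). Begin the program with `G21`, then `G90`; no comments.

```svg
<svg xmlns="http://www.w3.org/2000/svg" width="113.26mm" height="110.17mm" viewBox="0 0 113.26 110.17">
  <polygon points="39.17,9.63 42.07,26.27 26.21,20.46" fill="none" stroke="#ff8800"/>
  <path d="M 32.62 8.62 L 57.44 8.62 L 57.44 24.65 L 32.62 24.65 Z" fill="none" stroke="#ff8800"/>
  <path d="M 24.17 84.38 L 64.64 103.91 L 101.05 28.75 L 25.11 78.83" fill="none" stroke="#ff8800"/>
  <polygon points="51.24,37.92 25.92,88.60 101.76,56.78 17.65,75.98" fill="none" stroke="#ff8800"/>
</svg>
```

G21
G90
G0 X39.17 Y100.54
M3 S163
G1 X42.07 Y83.90 F2833
G1 X26.21 Y89.71
G1 X39.17 Y100.54
M5
G0 X32.62 Y101.55
M3 S163
G1 X57.44 Y101.55 F2833
G1 X57.44 Y85.52
G1 X32.62 Y85.52
G1 X32.62 Y101.55
M5
G0 X24.17 Y25.79
M3 S163
G1 X64.64 Y6.26 F2833
G1 X101.05 Y81.42
G1 X25.11 Y31.34
M5
G0 X51.24 Y72.25
M3 S163
G1 X25.92 Y21.57 F2833
G1 X101.76 Y53.39
G1 X17.65 Y34.19
G1 X51.24 Y72.25
M5
G0 X0.00 Y0.00

1 u = 1 mm; y_m = 110.17 − y.

[1] `<polygon>` regular polygon, #ff8800→engrave S163 F2833: (39.17,100.54) → (42.07,83.90) → (26.21,89.71) → (39.17,100.54) (closed)

[2] `<path>` rectangle, #ff8800→engrave S163 F2833: (32.62,101.55) → (57.44,101.55) → (57.44,85.52) → (32.62,85.52) → (32.62,101.55) (closed)

[3] `<path>` open polyline, #ff8800→engrave S163 F2833: (24.17,25.79) → (64.64,6.26) → (101.05,81.42) → (25.11,31.34)

[4] `<polygon>` closed polygon, #ff8800→engrave S163 F2833: (51.24,72.25) → (25.92,21.57) → (101.76,53.39) → (17.65,34.19) → (51.24,72.25) (closed)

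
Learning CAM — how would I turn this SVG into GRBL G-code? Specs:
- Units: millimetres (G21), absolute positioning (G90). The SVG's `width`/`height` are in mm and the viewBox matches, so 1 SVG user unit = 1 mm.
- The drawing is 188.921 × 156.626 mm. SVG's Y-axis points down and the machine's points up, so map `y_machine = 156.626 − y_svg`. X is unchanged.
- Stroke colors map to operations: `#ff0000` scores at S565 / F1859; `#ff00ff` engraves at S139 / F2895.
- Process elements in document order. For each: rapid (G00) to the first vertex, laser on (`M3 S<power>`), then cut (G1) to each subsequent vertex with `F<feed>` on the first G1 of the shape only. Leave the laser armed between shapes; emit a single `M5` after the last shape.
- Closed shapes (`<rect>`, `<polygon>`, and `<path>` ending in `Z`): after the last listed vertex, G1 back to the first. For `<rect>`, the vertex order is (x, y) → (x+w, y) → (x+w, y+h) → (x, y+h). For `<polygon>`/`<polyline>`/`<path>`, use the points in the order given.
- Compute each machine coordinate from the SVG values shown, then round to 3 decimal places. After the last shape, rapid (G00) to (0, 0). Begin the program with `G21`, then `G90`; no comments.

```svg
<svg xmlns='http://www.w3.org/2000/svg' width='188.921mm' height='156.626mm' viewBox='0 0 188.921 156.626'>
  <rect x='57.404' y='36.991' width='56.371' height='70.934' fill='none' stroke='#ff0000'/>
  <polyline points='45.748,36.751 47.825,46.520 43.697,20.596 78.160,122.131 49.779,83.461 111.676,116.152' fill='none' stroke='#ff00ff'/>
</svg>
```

1 u = 1 mm; y_m = 156.626 − y.

[1] `<rect>` rectangle, #ff0000→score S565 F1859: (57.404,119.635) → (113.775,119.635) → (113.775,48.701) → (57.404,48.701) → (57.404,119.635) (closed)

[2] `<polyline>` open polyline, #ff00ff→engrave S139 F2895: (45.748,119.875) → (47.825,110.106) → (43.697,136.030) → (78.160,34.495) → (49.779,73.165) → (111.676,40.474)

G21
G90
G00 X57.404 Y119.635
M3 S565
G1 X113.775 Y119.635 F1859
G1 X113.775 Y48.701
G1 X57.404 Y48.701
G1 X57.404 Y119.635
G00 X45.748 Y119.875
M3 S139
G1 X47.825 Y110.106 F2895
G1 X43.697 Y136.030
G1 X78.160 Y34.495
G1 X49.779 Y73.165
G1 X111.676 Y40.474
M5
G00 X0.000 Y0.000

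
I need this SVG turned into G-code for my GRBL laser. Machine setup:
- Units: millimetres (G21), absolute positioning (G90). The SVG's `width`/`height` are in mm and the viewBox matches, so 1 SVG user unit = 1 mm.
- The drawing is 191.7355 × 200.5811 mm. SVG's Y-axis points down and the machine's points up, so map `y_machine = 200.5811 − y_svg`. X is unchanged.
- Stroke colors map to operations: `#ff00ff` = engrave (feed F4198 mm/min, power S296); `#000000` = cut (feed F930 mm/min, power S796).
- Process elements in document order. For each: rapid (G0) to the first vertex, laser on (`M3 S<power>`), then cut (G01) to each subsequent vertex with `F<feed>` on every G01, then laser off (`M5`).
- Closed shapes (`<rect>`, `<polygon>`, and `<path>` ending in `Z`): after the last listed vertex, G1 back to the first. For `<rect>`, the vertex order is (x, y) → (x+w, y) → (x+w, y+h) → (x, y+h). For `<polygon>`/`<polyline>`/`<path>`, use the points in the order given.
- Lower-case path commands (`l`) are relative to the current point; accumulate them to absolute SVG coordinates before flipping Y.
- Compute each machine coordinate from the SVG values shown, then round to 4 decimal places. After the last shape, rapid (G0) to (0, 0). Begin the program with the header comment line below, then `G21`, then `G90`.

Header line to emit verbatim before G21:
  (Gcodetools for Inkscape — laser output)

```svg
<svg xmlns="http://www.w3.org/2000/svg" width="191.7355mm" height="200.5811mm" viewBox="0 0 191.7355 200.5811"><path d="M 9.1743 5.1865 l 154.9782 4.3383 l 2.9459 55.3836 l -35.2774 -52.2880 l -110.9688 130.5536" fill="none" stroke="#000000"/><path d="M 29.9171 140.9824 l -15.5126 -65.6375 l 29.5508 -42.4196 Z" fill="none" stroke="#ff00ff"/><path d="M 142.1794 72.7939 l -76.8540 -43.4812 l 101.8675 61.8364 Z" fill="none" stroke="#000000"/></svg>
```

Since the viewBox matches the mm dimensions, user units are millimetres directly. The only transform is the Y-flip y_m = 200.5811 − y_svg.

Shape 1 is a open polyline drawn with `<path>`. Its stroke #000000 means cut at S796, F930. After flipping Y the toolpath is (9.1743,195.3946) → (164.1525,191.0563) → (167.0984,135.6727) → (131.8210,187.9607) → (20.8522,57.4071).

Shape 2 is a closed polygon drawn with `<path>`. Its stroke #ff00ff means engrave at S296, F4198. After flipping Y the toolpath is (29.9171,59.5987) → (14.4045,125.2362) → (43.9553,167.6558) → (29.9171,59.5987), returning to the start.

Shape 3 is a closed polygon drawn with `<path>`. Its stroke #000000 means cut at S796, F930. After flipping Y the toolpath is (142.1794,127.7872) → (65.3254,171.2684) → (167.1929,109.4320) → (142.1794,127.7872), returning to the start.

(Gcodetools for Inkscape — laser output)
G21
G90
G0 X9.1743 Y195.3946
M3 S796
G01 X164.1525 Y191.0563 F930
G01 X167.0984 Y135.6727 F930
G01 X131.8210 Y187.9607 F930
G01 X20.8522 Y57.4071 F930
M5
G0 X29.9171 Y59.5987
M3 S296
G01 X14.4045 Y125.2362 F4198
G01 X43.9553 Y167.6558 F4198
G01 X29.9171 Y59.5987 F4198
M5
G0 X142.1794 Y127.7872
M3 S796
G01 X65.3254 Y171.2684 F930
G01 X167.1929 Y109.4320 F930
G01 X142.1794 Y127.7872 F930
M5
G0 X0.0000 Y0.0000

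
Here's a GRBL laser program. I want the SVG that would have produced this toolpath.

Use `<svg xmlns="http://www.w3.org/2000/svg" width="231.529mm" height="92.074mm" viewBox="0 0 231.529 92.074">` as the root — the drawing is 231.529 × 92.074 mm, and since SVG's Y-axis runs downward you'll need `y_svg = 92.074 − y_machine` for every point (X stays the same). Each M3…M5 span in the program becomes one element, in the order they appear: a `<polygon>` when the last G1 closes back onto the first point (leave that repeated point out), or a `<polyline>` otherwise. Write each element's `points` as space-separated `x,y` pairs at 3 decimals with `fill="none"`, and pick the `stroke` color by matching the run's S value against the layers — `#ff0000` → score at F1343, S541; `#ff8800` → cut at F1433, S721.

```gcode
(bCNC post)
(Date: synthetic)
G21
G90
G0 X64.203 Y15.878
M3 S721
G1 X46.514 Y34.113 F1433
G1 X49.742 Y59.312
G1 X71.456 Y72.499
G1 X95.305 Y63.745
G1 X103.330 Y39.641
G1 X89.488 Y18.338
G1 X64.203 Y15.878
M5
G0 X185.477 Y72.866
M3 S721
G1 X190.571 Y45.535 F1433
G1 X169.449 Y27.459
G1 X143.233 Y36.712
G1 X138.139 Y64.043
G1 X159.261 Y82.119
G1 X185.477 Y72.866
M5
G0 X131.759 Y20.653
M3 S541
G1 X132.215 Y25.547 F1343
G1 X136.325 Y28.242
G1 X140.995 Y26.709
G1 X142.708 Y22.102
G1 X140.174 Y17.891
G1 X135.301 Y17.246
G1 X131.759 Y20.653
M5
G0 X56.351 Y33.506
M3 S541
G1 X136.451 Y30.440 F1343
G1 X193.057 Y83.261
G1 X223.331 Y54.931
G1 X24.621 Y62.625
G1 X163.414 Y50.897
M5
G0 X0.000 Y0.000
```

Machine Y-up, SVG Y-down with viewBox height 92.074, so y_svg = 92.074 − y_machine; X carries over.

Run 1: the run's S721 means `#ff8800` (cut). The run returns to its start, so emit a `<polygon>` with points (Y-flipped): 64.203,76.196 46.514,57.961 49.742,32.762 71.456,19.575 95.305,28.329 103.330,52.433 89.488,73.736.

Run 2: S721 ⇒ cut layer `#ff8800`. The run returns to its start, so emit a `<polygon>` with points (Y-flipped): 185.477,19.208 190.571,46.539 169.449,64.615 143.233,55.362 138.139,28.031 159.261,9.955.

Run 3: S541 ⇒ score layer `#ff0000`. The run returns to its start, so emit a `<polygon>` with points (Y-flipped): 131.759,71.421 132.215,66.527 136.325,63.832 140.995,65.365 142.708,69.972 140.174,74.183 135.301,74.828.

Run 4: power S541 maps to stroke `#ff0000` (score). The run is open, so emit a `<polyline>` with points (Y-flipped): 56.351,58.568 136.451,61.634 193.057,8.813 223.331,37.143 24.621,29.449 163.414,41.177.

<svg xmlns="http://www.w3.org/2000/svg" width="231.529mm" height="92.074mm" viewBox="0 0 231.529 92.074">
  <polygon points="64.203,76.196 46.514,57.961 49.742,32.762 71.456,19.575 95.305,28.329 103.330,52.433 89.488,73.736" fill="none" stroke="#ff8800"/>
  <polygon points="185.477,19.208 190.571,46.539 169.449,64.615 143.233,55.362 138.139,28.031 159.261,9.955" fill="none" stroke="#ff8800"/>
  <polygon points="131.759,71.421 132.215,66.527 136.325,63.832 140.995,65.365 142.708,69.972 140.174,74.183 135.301,74.828" fill="none" stroke="#ff0000"/>
  <polyline points="56.351,58.568 136.451,61.634 193.057,8.813 223.331,37.143 24.621,29.449 163.414,41.177" fill="none" stroke="#ff0000"/>
</svg>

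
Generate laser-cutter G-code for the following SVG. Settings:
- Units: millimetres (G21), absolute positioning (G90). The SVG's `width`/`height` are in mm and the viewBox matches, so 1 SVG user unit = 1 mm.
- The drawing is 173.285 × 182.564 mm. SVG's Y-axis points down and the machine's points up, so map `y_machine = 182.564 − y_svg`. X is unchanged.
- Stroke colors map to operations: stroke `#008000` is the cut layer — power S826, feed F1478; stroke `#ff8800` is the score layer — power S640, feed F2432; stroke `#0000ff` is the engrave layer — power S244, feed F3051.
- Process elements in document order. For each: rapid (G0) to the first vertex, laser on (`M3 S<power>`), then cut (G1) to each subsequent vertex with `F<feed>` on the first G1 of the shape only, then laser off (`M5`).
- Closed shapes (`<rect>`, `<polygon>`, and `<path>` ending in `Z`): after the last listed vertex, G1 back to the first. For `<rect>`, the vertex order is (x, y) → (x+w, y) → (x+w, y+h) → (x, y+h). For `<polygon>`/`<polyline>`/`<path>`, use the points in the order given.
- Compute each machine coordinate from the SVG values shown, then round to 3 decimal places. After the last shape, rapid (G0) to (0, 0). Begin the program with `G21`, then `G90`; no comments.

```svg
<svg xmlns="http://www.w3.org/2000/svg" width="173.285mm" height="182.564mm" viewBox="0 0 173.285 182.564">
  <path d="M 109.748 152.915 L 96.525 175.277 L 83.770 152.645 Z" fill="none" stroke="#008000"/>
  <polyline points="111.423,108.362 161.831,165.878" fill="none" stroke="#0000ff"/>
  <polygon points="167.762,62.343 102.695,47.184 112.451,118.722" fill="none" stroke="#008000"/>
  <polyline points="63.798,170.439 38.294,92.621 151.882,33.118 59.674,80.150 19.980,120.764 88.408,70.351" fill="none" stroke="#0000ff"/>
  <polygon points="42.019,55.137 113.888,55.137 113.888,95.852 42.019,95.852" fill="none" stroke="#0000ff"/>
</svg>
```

1 u = 1 mm; y_m = 182.564 − y.

[1] `<path>` regular polygon, #008000→cut S826 F1478: (109.748,29.649) → (96.525,7.287) → (83.770,29.919) → (109.748,29.649) (closed)

[2] `<polyline>` line segment, #0000ff→engrave S244 F3051: (111.423,74.202) → (161.831,16.686)

[3] `<polygon>` closed polygon, #008000→cut S826 F1478: (167.762,120.221) → (102.695,135.380) → (112.451,63.842) → (167.762,120.221) (closed)

[4] `<polyline>` open polyline, #0000ff→engrave S244 F3051: (63.798,12.125) → (38.294,89.943) → (151.882,149.446) → (59.674,102.414) → (19.980,61.800) → (88.408,112.213)

[5] `<polygon>` rectangle, #0000ff→engrave S244 F3051: (42.019,127.427) → (113.888,127.427) → (113.888,86.712) → (42.019,86.712) → (42.019,127.427) (closed)

G21
G90
G0 X109.748 Y29.649
M3 S826
G1 X96.525 Y7.287 F1478
G1 X83.770 Y29.919
G1 X109.748 Y29.649
M5
G0 X111.423 Y74.202
M3 S244
G1 X161.831 Y16.686 F3051
M5
G0 X167.762 Y120.221
M3 S826
G1 X102.695 Y135.380 F1478
G1 X112.451 Y63.842
G1 X167.762 Y120.221
M5
G0 X63.798 Y12.125
M3 S244
G1 X38.294 Y89.943 F3051
G1 X151.882 Y149.446
G1 X59.674 Y102.414
G1 X19.980 Y61.800
G1 X88.408 Y112.213
M5
G0 X42.019 Y127.427
M3 S244
G1 X113.888 Y127.427 F3051
G1 X113.888 Y86.712
G1 X42.019 Y86.712
G1 X42.019 Y127.427
M5
G0 X0.000 Y0.000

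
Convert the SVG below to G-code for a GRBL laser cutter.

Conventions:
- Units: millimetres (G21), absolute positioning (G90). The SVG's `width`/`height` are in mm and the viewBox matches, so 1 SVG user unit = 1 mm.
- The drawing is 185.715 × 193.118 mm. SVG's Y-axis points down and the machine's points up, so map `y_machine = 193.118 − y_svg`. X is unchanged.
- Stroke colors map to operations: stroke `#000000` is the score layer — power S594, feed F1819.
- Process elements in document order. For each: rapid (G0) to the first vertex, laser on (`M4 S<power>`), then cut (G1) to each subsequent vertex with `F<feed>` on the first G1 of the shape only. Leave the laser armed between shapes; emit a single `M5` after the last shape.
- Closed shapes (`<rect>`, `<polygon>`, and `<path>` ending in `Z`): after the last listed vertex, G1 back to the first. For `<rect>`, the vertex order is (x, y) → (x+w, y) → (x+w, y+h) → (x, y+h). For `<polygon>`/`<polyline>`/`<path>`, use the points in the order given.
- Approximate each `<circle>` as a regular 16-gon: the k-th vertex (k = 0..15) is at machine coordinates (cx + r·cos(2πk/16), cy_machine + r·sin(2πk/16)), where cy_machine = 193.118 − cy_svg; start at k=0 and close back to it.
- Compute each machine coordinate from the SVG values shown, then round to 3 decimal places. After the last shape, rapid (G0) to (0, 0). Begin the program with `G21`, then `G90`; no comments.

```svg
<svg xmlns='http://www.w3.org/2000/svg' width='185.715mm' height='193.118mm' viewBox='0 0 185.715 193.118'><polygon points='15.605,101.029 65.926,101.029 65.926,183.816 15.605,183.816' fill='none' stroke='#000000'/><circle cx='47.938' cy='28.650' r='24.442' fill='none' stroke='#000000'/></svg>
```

G21
G90
G0 X15.605 Y92.089
M4 S594
G1 X65.926 Y92.089 F1819
G1 X65.926 Y9.302
G1 X15.605 Y9.302
G1 X15.605 Y92.089
G0 X72.380 Y164.468
M4 S594
G1 X70.519 Y173.822 F1819
G1 X65.221 Y181.751
G1 X57.292 Y187.049
G1 X47.938 Y188.910
G1 X38.584 Y187.049
G1 X30.655 Y181.751
G1 X25.357 Y173.822
G1 X23.496 Y164.468
G1 X25.357 Y155.114
G1 X30.655 Y147.185
G1 X38.584 Y141.887
G1 X47.938 Y140.026
G1 X57.292 Y141.887
G1 X65.221 Y147.185
G1 X70.519 Y155.114
G1 X72.380 Y164.468
M5
G0 X0.000 Y0.000

viewBox `0 0 185.715 193.118` with mm width/height → 1 unit = 1 mm. Flip: y_m = 193.118 − y_svg.

**Shape 1** — `<polygon>` rectangle, stroke `#000000` → score (S594, F1819). Machine vertices: (15.605,92.089) → (65.926,92.089) → (65.926,9.302) → (15.605,9.302) → (15.605,92.089). Closed: final G1 returns to the first vertex.

**Shape 2** — `<circle>` circle, stroke `#000000` → score (S594, F1819). Machine vertices: (72.380,164.468) → (70.519,173.822) → (65.221,181.751) → (57.292,187.049) → (47.938,188.910) → (38.584,187.049) → (30.655,181.751) → (25.357,173.822) → (23.496,164.468) → (25.357,155.114) → (30.655,147.185) → (38.584,141.887) → (47.938,140.026) → (57.292,141.887) → (65.221,147.185) → (70.519,155.114) → (72.380,164.468). Closed: final G1 returns to the first vertex.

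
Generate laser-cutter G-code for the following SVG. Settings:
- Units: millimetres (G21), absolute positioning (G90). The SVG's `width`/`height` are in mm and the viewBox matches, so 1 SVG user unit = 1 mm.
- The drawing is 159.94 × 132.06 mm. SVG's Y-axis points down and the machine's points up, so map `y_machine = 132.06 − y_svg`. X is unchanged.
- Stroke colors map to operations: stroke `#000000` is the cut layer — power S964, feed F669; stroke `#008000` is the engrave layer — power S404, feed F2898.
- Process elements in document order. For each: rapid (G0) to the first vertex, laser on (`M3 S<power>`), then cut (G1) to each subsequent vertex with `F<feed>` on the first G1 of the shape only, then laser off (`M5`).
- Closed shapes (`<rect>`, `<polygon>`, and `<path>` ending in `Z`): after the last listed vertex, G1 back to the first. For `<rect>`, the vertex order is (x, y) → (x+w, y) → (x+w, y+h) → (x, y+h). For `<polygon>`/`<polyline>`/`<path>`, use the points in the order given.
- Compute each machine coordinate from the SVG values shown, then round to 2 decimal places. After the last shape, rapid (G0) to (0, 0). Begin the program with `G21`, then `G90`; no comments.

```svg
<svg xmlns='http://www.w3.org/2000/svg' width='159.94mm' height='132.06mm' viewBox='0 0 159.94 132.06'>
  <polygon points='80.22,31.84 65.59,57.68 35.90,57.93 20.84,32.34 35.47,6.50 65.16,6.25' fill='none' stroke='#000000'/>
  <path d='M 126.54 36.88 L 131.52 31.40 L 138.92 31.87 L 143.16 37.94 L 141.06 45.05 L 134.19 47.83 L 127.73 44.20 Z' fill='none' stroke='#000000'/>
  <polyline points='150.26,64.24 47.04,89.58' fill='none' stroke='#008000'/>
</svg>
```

viewBox `0 0 159.94 132.06` with mm width/height → 1 unit = 1 mm. Flip: y_m = 132.06 − y_svg.

**Shape 1** — `<polygon>` regular polygon, stroke `#000000` → cut (S964, F669). Machine vertices: (80.22,100.22) → (65.59,74.38) → (35.90,74.13) → (20.84,99.72) → (35.47,125.56) → (65.16,125.81) → (80.22,100.22). Closed: final G1 returns to the first vertex.

**Shape 2** — `<path>` regular polygon, stroke `#000000` → cut (S964, F669). Machine vertices: (126.54,95.18) → (131.52,100.66) → (138.92,100.19) → (143.16,94.12) → (141.06,87.01) → (134.19,84.23) → (127.73,87.86) → (126.54,95.18). Closed: final G1 returns to the first vertex.

**Shape 3** — `<polyline>` line segment, stroke `#008000` → engrave (S404, F2898). Machine vertices: (150.26,67.82) → (47.04,42.48). Open path.

G21
G90
G0 X80.22 Y100.22
M3 S964
G1 X65.59 Y74.38 F669
G1 X35.90 Y74.13
G1 X20.84 Y99.72
G1 X35.47 Y125.56
G1 X65.16 Y125.81
G1 X80.22 Y100.22
M5
G0 X126.54 Y95.18
M3 S964
G1 X131.52 Y100.66 F669
G1 X138.92 Y100.19
G1 X143.16 Y94.12
G1 X141.06 Y87.01
G1 X134.19 Y84.23
G1 X127.73 Y87.86
G1 X126.54 Y95.18
M5
G0 X150.26 Y67.82
M3 S404
G1 X47.04 Y42.48 F2898
M5
G0 X0.00 Y0.00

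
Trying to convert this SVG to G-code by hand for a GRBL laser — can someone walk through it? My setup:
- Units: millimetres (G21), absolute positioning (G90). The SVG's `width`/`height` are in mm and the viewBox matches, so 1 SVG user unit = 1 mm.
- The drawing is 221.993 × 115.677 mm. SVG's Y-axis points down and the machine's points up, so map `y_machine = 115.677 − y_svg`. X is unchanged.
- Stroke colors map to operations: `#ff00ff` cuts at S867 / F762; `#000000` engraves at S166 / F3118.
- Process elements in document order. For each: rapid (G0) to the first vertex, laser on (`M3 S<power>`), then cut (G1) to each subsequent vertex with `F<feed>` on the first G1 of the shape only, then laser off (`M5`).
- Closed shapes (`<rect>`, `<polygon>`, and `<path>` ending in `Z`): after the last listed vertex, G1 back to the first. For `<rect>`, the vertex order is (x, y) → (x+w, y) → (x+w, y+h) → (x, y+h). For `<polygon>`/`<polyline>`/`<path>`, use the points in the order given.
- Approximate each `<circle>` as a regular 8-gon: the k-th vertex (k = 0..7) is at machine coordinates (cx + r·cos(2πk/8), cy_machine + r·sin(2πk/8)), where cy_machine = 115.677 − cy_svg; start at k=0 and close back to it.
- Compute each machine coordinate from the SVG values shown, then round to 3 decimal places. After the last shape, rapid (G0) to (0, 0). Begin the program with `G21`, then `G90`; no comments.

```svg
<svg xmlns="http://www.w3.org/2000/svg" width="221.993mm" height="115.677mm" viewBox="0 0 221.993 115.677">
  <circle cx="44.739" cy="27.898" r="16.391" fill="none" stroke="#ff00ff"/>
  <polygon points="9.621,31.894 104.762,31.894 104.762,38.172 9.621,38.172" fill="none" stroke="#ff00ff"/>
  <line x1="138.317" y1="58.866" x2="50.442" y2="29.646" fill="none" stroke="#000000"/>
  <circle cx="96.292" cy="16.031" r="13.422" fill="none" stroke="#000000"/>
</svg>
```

G21
G90
G0 X61.130 Y87.779
M3 S867
G1 X56.329 Y99.369 F762
G1 X44.739 Y104.170
G1 X33.149 Y99.369
G1 X28.348 Y87.779
G1 X33.149 Y76.189
G1 X44.739 Y71.388
G1 X56.329 Y76.189
G1 X61.130 Y87.779
M5
G0 X9.621 Y83.783
M3 S867
G1 X104.762 Y83.783 F762
G1 X104.762 Y77.505
G1 X9.621 Y77.505
G1 X9.621 Y83.783
M5
G0 X138.317 Y56.811
M3 S166
G1 X50.442 Y86.031 F3118
M5
G0 X109.714 Y99.646
M3 S166
G1 X105.783 Y109.137 F3118
G1 X96.292 Y113.068
G1 X86.801 Y109.137
G1 X82.870 Y99.646
G1 X86.801 Y90.155
G1 X96.292 Y86.224
G1 X105.783 Y90.155
G1 X109.714 Y99.646
M5
G0 X0.000 Y0.000

viewBox `0 0 221.993 115.677` with mm width/height → 1 unit = 1 mm. Flip: y_m = 115.677 − y_svg.

**Shape 1** — `<circle>` circle, stroke `#ff00ff` → cut (S867, F762). Machine vertices: (61.130,87.779) → (56.329,99.369) → (44.739,104.170) → (33.149,99.369) → (28.348,87.779) → (33.149,76.189) → (44.739,71.388) → (56.329,76.189) → (61.130,87.779). Closed: final G1 returns to the first vertex.

**Shape 2** — `<polygon>` rectangle, stroke `#ff00ff` → cut (S867, F762). Machine vertices: (9.621,83.783) → (104.762,83.783) → (104.762,77.505) → (9.621,77.505) → (9.621,83.783). Closed: final G1 returns to the first vertex.

**Shape 3** — `<line>` line segment, stroke `#000000` → engrave (S166, F3118). Machine vertices: (138.317,56.811) → (50.442,86.031). Open path.

**Shape 4** — `<circle>` circle, stroke `#000000` → engrave (S166, F3118). Machine vertices: (109.714,99.646) → (105.783,109.137) → (96.292,113.068) → (86.801,109.137) → (82.870,99.646) → (86.801,90.155) → (96.292,86.224) → (105.783,90.155) → (109.714,99.646). Closed: final G1 returns to the first vertex.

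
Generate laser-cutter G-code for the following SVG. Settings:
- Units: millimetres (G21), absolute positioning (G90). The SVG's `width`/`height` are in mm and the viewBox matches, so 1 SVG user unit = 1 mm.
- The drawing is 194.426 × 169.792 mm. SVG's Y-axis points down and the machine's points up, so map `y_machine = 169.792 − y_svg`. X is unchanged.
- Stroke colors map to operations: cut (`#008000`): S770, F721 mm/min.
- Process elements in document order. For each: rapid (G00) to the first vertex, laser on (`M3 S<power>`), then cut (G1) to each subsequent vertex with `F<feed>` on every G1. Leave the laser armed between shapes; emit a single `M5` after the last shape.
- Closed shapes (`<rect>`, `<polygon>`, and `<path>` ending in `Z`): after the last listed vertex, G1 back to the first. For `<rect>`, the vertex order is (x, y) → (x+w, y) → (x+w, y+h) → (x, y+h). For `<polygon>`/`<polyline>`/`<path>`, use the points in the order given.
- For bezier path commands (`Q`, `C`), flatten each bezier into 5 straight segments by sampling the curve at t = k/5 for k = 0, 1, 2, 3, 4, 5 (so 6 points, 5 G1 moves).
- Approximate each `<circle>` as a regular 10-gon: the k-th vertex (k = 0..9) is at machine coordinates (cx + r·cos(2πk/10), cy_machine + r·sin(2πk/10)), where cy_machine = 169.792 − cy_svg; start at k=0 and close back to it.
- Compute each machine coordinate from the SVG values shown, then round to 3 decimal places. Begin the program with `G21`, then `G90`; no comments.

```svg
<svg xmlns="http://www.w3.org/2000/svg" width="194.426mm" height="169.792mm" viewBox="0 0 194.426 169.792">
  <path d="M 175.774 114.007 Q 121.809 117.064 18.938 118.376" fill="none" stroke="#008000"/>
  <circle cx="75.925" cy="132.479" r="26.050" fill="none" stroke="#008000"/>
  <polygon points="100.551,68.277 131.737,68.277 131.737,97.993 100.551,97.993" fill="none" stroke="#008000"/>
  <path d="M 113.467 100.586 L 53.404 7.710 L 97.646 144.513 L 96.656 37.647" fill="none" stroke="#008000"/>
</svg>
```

G21
G90
G00 X175.774 Y55.785
M3 S770
G1 X152.232 Y54.632 F721
G1 X124.777 Y53.619 F721
G1 X93.410 Y52.745 F721
G1 X58.130 Y52.011 F721
G1 X18.938 Y51.416 F721
G00 X101.975 Y37.313
M3 S770
G1 X97.000 Y52.625 F721
G1 X83.975 Y62.088 F721
G1 X67.875 Y62.088 F721
G1 X54.850 Y52.625 F721
G1 X49.875 Y37.313 F721
G1 X54.850 Y22.001 F721
G1 X67.875 Y12.538 F721
G1 X83.975 Y12.538 F721
G1 X97.000 Y22.001 F721
G1 X101.975 Y37.313 F721
G00 X100.551 Y101.515
M3 S770
G1 X131.737 Y101.515 F721
G1 X131.737 Y71.799 F721
G1 X100.551 Y71.799 F721
G1 X100.551 Y101.515 F721
G00 X113.467 Y69.206
M3 S770
G1 X53.404 Y162.082 F721
G1 X97.646 Y25.279 F721
G1 X96.656 Y132.145 F721
M5

viewBox `0 0 194.426 169.792` with mm width/height → 1 unit = 1 mm. Flip: y_m = 169.792 − y_svg.

**Shape 1** — `<path>` quadratic bezier, stroke `#008000` → cut (S770, F721). Control points (SVG): P0=(175.774,114.007), P1=(121.809,117.064), P2=(18.938,118.376); sampled at t=k/5. Machine vertices: (175.774,55.785) → (152.232,54.632) → (124.777,53.619) → (93.410,52.745) → (58.130,52.011) → (18.938,51.416). Open path.

**Shape 2** — `<circle>` circle, stroke `#008000` → cut (S770, F721). Machine vertices: (101.975,37.313) → (97.000,52.625) → (83.975,62.088) → (67.875,62.088) → (54.850,52.625) → (49.875,37.313) → (54.850,22.001) → (67.875,12.538) → (83.975,12.538) → (97.000,22.001) → (101.975,37.313). Closed: final G1 returns to the first vertex.

**Shape 3** — `<polygon>` rectangle, stroke `#008000` → cut (S770, F721). Machine vertices: (100.551,101.515) → (131.737,101.515) → (131.737,71.799) → (100.551,71.799) → (100.551,101.515). Closed: final G1 returns to the first vertex.

**Shape 4** — `<path>` open polyline, stroke `#008000` → cut (S770, F721). Machine vertices: (113.467,69.206) → (53.404,162.082) → (97.646,25.279) → (96.656,132.145). Open path.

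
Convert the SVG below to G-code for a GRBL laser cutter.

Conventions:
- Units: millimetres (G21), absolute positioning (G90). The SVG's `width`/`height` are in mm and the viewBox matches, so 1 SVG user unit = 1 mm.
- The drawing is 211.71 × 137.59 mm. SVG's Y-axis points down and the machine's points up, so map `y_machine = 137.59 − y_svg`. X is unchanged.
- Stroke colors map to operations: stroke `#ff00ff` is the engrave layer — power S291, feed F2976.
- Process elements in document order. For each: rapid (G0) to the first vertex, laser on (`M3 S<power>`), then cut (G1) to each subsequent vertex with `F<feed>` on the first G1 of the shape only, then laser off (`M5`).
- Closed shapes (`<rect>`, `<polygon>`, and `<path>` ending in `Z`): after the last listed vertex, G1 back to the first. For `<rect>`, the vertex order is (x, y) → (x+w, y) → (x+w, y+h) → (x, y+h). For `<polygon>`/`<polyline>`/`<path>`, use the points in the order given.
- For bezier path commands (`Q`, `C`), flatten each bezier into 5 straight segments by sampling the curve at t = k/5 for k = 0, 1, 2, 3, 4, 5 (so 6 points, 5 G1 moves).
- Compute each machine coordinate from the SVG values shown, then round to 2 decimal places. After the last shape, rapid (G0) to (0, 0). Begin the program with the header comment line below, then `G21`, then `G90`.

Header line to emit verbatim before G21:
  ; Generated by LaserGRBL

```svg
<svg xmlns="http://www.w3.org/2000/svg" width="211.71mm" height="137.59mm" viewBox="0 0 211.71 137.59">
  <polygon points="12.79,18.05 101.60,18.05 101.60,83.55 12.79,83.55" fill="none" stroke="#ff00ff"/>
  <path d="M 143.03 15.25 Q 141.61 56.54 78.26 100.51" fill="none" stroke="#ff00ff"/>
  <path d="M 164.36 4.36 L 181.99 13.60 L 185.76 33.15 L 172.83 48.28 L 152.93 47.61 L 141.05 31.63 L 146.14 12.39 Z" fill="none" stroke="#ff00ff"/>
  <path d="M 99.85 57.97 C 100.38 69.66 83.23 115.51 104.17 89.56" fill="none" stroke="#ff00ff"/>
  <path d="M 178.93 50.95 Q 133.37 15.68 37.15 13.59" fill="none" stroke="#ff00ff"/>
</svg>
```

; Generated by LaserGRBL
G21
G90
G0 X12.79 Y119.54
M3 S291
G1 X101.60 Y119.54 F2976
G1 X101.60 Y54.04
G1 X12.79 Y54.04
G1 X12.79 Y119.54
M5
G0 X143.03 Y122.34
M3 S291
G1 X139.98 Y105.72 F2976
G1 X131.99 Y88.88
G1 X119.03 Y71.83
G1 X101.12 Y54.56
G1 X78.26 Y37.08
M5
G0 X164.36 Y133.23
M3 S291
G1 X181.99 Y123.99 F2976
G1 X185.76 Y104.44
G1 X172.83 Y89.31
G1 X152.93 Y89.98
G1 X141.05 Y105.96
G1 X146.14 Y125.20
G1 X164.36 Y133.23
M5
G0 X99.85 Y79.62
M3 S291
G1 X98.49 Y69.35 F2976
G1 X95.57 Y55.98
G1 X93.76 Y44.57
G1 X95.73 Y40.23
G1 X104.17 Y48.03
M5
G0 X178.93 Y86.64
M3 S291
G1 X158.68 Y99.42 F2976
G1 X134.38 Y109.55
G1 X106.02 Y117.02
G1 X73.61 Y121.84
G1 X37.15 Y124.00
M5
G0 X0.00 Y0.00

viewBox `0 0 211.71 137.59` with mm width/height → 1 unit = 1 mm. Flip: y_m = 137.59 − y_svg.

**Shape 1** — `<polygon>` rectangle, stroke `#ff00ff` → engrave (S291, F2976). Machine vertices: (12.79,119.54) → (101.60,119.54) → (101.60,54.04) → (12.79,54.04) → (12.79,119.54). Closed: final G1 returns to the first vertex.

**Shape 2** — `<path>` quadratic bezier, stroke `#ff00ff` → engrave (S291, F2976). Control points (SVG): P0=(143.03,15.25), P1=(141.61,56.54), P2=(78.26,100.51); sampled at t=k/5. Machine vertices: (143.03,122.34) → (139.98,105.72) → (131.99,88.88) → (119.03,71.83) → (101.12,54.56) → (78.26,37.08). Open path.

**Shape 3** — `<path>` regular polygon, stroke `#ff00ff` → engrave (S291, F2976). Machine vertices: (164.36,133.23) → (181.99,123.99) → (185.76,104.44) → (172.83,89.31) → (152.93,89.98) → (141.05,105.96) → (146.14,125.20) → (164.36,133.23). Closed: final G1 returns to the first vertex.

**Shape 4** — `<path>` cubic bezier, stroke `#ff00ff` → engrave (S291, F2976). Control points (SVG): P0=(99.85,57.97), P1=(100.38,69.66), P2=(83.23,115.51), P3=(104.17,89.56); sampled at t=k/5. Machine vertices: (99.85,79.62) → (98.49,69.35) → (95.57,55.98) → (93.76,44.57) → (95.73,40.23) → (104.17,48.03). Open path.

**Shape 5** — `<path>` quadratic bezier, stroke `#ff00ff` → engrave (S291, F2976). Control points (SVG): P0=(178.93,50.95), P1=(133.37,15.68), P2=(37.15,13.59); sampled at t=k/5. Machine vertices: (178.93,86.64) → (158.68,99.42) → (134.38,109.55) → (106.02,117.02) → (73.61,121.84) → (37.15,124.00). Open path.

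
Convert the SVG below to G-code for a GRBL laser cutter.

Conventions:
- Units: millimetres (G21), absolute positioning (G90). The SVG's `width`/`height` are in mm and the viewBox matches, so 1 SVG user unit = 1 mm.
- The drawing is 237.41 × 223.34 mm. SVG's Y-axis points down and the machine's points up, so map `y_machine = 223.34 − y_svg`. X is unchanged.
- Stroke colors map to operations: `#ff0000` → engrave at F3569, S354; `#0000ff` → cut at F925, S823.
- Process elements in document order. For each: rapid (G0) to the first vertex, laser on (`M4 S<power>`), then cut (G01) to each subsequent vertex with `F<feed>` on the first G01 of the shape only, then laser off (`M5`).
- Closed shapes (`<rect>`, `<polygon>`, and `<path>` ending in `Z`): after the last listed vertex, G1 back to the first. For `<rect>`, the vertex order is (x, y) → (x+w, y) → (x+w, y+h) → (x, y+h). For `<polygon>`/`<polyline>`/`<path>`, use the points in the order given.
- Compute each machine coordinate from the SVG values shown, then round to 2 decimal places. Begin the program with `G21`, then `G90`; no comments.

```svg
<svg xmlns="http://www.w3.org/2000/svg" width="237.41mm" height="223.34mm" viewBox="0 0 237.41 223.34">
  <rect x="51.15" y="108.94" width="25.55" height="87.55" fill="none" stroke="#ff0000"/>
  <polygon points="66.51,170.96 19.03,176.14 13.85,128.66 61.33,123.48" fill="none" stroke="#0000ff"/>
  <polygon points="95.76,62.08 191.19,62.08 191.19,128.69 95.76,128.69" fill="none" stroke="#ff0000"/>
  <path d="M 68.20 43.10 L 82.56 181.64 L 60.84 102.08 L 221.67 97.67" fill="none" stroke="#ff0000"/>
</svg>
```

G21
G90
G0 X51.15 Y114.40
M4 S354
G01 X76.70 Y114.40 F3569
G01 X76.70 Y26.85
G01 X51.15 Y26.85
G01 X51.15 Y114.40
M5
G0 X66.51 Y52.38
M4 S823
G01 X19.03 Y47.20 F925
G01 X13.85 Y94.68
G01 X61.33 Y99.86
G01 X66.51 Y52.38
M5
G0 X95.76 Y161.26
M4 S354
G01 X191.19 Y161.26 F3569
G01 X191.19 Y94.65
G01 X95.76 Y94.65
G01 X95.76 Y161.26
M5
G0 X68.20 Y180.24
M4 S354
G01 X82.56 Y41.70 F3569
G01 X60.84 Y121.26
G01 X221.67 Y125.67
M5

viewBox `0 0 237.41 223.34` with mm width/height → 1 unit = 1 mm. Flip: y_m = 223.34 − y_svg.

**Shape 1** — `<rect>` rectangle, stroke `#ff0000` → engrave (S354, F3569). Machine vertices: (51.15,114.40) → (76.70,114.40) → (76.70,26.85) → (51.15,26.85) → (51.15,114.40). Closed: final G1 returns to the first vertex.

**Shape 2** — `<polygon>` regular polygon, stroke `#0000ff` → cut (S823, F925). Machine vertices: (66.51,52.38) → (19.03,47.20) → (13.85,94.68) → (61.33,99.86) → (66.51,52.38). Closed: final G1 returns to the first vertex.

**Shape 3** — `<polygon>` rectangle, stroke `#ff0000` → engrave (S354, F3569). Machine vertices: (95.76,161.26) → (191.19,161.26) → (191.19,94.65) → (95.76,94.65) → (95.76,161.26). Closed: final G1 returns to the first vertex.

**Shape 4** — `<path>` open polyline, stroke `#ff0000` → engrave (S354, F3569). Machine vertices: (68.20,180.24) → (82.56,41.70) → (60.84,121.26) → (221.67,125.67). Open path.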